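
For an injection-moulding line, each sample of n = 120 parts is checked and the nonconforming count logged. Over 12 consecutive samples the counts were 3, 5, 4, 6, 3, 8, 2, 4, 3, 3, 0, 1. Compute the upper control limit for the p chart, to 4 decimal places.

p̄ = Σdᵢ / (k·n) = 42 / (12 × 120) = 0.02917
UCL = p̄ + 3·√(p̄(1−p̄)/n) = 0.02917 + 3 × √(0.02917×0.97083/120) = 0.02917 + 3 × 0.01536 = 0.07525

0.0753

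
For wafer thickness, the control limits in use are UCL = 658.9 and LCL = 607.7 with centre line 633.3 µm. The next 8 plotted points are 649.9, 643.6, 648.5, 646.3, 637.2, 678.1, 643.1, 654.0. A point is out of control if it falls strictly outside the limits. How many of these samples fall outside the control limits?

Compare each point to [607.7, 658.9]: sample 6 = 678.1 > UCL.

1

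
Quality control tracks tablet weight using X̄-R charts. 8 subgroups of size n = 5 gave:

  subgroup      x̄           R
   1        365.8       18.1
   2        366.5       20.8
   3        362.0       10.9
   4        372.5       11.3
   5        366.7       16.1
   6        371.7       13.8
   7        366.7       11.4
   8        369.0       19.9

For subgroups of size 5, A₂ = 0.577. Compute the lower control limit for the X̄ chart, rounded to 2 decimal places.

X̄̄ = (365.8 + 366.5 + 362.0 + 372.5 + 366.7 + 371.7 + 366.7 + 369.0) / 8 = 2940.9000 / 8 = 367.6125
R̄ = (18.1 + 20.8 + 10.9 + 11.3 + 16.1 + 13.8 + 11.4 + 19.9) / 8 = 122.3000 / 8 = 15.2875
LCL = X̄̄ − A₂·R̄ = 367.6125 − 0.577 × 15.2875 = 358.7916

358.79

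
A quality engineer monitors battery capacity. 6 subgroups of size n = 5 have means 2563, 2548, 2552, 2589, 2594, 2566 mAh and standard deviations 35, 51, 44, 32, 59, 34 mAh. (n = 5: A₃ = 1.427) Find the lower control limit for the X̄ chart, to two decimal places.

X̄̄ = (2563 + 2548 + 2552 + 2589 + 2594 + 2566) / 6 = 2568.6667
s̄ = (35 + 51 + 44 + 32 + 59 + 34) / 6 = 42.5000
LCL = X̄̄ − A₃·s̄ = 2568.6667 − 1.427 × 42.5000 = 2508.0192

2508.02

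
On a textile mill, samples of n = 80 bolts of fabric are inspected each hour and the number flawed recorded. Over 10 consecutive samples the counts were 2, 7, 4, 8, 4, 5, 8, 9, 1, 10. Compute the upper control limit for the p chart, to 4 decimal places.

p̄ = Σdᵢ / (k·n) = 58 / (10 × 80) = 0.07250
UCL = p̄ + 3·√(p̄(1−p̄)/n) = 0.07250 + 3 × √(0.07250×0.92750/80) = 0.07250 + 3 × 0.02899 = 0.15948

0.1595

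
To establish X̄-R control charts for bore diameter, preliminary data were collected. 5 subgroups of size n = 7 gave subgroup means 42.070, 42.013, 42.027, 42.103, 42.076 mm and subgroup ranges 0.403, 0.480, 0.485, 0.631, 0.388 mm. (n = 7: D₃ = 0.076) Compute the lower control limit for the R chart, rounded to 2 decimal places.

R̄ = (0.403 + 0.480 + 0.485 + 0.631 + 0.388) / 5 = 2.3870 / 5 = 0.4774
LCL_R = D₃·R̄ = 0.076 × 0.4774 = 0.0363

0.04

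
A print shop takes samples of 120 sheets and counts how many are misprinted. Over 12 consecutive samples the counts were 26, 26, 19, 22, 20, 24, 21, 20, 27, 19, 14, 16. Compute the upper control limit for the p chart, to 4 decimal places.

p̄ = Σdᵢ / (k·n) = 254 / (12 × 120) = 0.17639
UCL = p̄ + 3·√(p̄(1−p̄)/n) = 0.17639 + 3 × √(0.17639×0.82361/120) = 0.17639 + 3 × 0.03479 = 0.28077

0.2808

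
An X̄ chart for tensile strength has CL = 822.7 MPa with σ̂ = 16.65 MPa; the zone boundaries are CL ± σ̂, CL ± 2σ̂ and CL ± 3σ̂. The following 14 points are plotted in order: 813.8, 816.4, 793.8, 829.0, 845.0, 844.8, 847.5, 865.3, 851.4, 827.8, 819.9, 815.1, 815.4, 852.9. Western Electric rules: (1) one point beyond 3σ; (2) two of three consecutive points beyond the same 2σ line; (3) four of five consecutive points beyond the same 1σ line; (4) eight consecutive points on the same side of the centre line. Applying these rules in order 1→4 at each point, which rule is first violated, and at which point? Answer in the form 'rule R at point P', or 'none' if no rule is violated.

Zone of each point (C = within 1σ̂, B = 1σ̂–2σ̂, A = 2σ̂–3σ̂, * = beyond 3σ̂; sign = side of CL): 1:-C, 2:-C, 3:-B, 4:+C, 5:+B, 6:+B, 7:+B, 8:+A, 9:+B, 10:+C, 11:-C, 12:-C, 13:-C, 14:+B
Rule 3 (four of five consecutive points beyond the same 1σ limit) is satisfied at point 8.

rule 3 at point 8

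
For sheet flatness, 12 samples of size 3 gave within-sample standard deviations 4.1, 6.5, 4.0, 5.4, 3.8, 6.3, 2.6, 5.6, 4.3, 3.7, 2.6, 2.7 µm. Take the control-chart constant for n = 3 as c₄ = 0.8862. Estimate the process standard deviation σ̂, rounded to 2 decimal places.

4.85

s̄ = (4.1 + 6.5 + 4.0 + 5.4 + 3.8 + 6.3 + 2.6 + 5.6 + 4.3 + 3.7 + 2.6 + 2.7) / 12 = 4.3000
σ̂ = s̄ / c₄ = 4.3000 / 0.8862 = 4.8522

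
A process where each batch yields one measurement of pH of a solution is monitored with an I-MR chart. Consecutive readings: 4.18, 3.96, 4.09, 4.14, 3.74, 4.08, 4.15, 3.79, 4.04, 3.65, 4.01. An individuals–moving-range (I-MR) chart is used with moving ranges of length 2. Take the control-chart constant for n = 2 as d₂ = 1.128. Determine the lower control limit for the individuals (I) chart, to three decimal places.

X̄ = (4.18 + 3.96 + 4.09 + 4.14 + 3.74 + 4.08 + 4.15 + 3.79 + 4.04 + 3.65 + 4.01) / 11 = 3.9845
Moving ranges: 0.22, 0.13, 0.05, 0.40, 0.34, 0.07, 0.36, 0.25, 0.39, 0.36; M̄R̄ = 2.5700 / 10 = 0.2570
LCL = X̄ − 3·M̄R̄/d₂ = 3.9845 − 3 × 0.2570 / 1.128 = 3.3010

3.301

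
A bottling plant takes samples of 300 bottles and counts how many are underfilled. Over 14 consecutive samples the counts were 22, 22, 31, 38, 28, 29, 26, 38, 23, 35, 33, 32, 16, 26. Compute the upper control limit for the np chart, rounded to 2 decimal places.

p̄ = Σdᵢ / (k·n) = 399 / (14 × 300) = 0.09500
UCL = np̄ + 3·√(np̄(1−p̄)) = 28.5000 + 3 × √(28.5000×0.90500) = 28.5000 + 3 × 5.0786 = 43.7359

43.74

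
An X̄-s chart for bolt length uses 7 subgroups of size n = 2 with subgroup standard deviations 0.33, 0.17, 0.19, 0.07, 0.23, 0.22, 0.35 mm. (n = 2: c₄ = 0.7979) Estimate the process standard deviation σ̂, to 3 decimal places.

s̄ = (0.33 + 0.17 + 0.19 + 0.07 + 0.23 + 0.22 + 0.35) / 7 = 0.2229
σ̂ = s̄ / c₄ = 0.2229 / 0.7979 = 0.2793

0.279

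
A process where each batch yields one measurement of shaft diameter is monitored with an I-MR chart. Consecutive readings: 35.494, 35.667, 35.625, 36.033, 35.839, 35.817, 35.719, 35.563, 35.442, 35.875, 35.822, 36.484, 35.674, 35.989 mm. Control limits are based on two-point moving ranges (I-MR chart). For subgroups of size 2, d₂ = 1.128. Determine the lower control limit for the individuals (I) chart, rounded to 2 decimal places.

X̄ = (35.494 + 35.667 + 35.625 + 36.033 + 35.839 + 35.817 + 35.719 + 35.563 + 35.442 + 35.875 + 35.822 + 36.484 + 35.674 + 35.989) / 14 = 35.7888
Moving ranges: 0.173, 0.042, 0.408, 0.194, 0.022, 0.098, 0.156, 0.121, 0.433, 0.053, 0.662, 0.810, 0.315; M̄R̄ = 3.4870 / 13 = 0.2682
LCL = X̄ − 3·M̄R̄/d₂ = 35.7888 − 3 × 0.2682 / 1.128 = 35.0754

35.08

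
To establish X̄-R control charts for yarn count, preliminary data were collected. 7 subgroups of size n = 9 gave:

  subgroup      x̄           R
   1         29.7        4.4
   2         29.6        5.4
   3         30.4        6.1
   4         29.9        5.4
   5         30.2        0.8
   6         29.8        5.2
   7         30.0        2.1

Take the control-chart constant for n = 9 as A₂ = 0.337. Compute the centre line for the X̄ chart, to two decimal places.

X̄̄ = (29.7 + 29.6 + 30.4 + 29.9 + 30.2 + 29.8 + 30.0) / 7 = 209.6000 / 7 = 29.9429
CL = X̄̄ = 29.9429

29.94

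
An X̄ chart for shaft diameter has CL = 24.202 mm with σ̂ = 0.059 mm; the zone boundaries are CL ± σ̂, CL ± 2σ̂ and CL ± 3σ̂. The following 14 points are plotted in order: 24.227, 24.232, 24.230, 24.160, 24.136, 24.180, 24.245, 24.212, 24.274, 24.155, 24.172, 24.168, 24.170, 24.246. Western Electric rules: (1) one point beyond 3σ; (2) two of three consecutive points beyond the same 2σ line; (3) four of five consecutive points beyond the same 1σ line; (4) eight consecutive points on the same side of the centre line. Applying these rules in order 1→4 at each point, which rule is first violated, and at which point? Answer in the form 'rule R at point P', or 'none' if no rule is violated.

none

Zone of each point (C = within 1σ̂, B = 1σ̂–2σ̂, A = 2σ̂–3σ̂, * = beyond 3σ̂; sign = side of CL): 1:+C, 2:+C, 3:+C, 4:-C, 5:-B, 6:-C, 7:+C, 8:+C, 9:+B, 10:-C, 11:-C, 12:-C, 13:-C, 14:+C
No rule fires across all 14 points.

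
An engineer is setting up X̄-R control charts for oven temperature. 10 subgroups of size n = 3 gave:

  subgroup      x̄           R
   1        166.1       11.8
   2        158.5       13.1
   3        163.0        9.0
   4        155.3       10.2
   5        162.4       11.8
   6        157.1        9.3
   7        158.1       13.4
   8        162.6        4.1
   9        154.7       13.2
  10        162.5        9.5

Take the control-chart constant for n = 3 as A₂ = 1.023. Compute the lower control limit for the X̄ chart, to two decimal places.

X̄̄ = (166.1 + 158.5 + 163.0 + 155.3 + 162.4 + 157.1 + 158.1 + 162.6 + 154.7 + 162.5) / 10 = 1600.3000 / 10 = 160.0300
R̄ = (11.8 + 13.1 + 9.0 + 10.2 + 11.8 + 9.3 + 13.4 + 4.1 + 13.2 + 9.5) / 10 = 105.4000 / 10 = 10.5400
LCL = X̄̄ − A₂·R̄ = 160.0300 − 1.023 × 10.5400 = 149.2476

149.25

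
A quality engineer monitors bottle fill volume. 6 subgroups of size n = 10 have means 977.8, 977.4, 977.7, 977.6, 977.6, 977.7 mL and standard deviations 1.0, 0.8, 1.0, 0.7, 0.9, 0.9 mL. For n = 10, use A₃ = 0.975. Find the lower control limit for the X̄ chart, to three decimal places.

976.772

X̄̄ = (977.8 + 977.4 + 977.7 + 977.6 + 977.6 + 977.7) / 6 = 977.6333
s̄ = (1.0 + 0.8 + 1.0 + 0.7 + 0.9 + 0.9) / 6 = 0.8833
LCL = X̄̄ − A₃·s̄ = 977.6333 − 0.975 × 0.8833 = 976.7721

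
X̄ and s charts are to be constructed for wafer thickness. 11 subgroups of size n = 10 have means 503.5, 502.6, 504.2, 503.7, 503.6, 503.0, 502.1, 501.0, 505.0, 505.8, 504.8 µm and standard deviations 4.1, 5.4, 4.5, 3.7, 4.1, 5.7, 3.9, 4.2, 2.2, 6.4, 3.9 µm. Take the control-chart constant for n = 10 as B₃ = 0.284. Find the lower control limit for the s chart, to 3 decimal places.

s̄ = (4.1 + 5.4 + 4.5 + 3.7 + 4.1 + 5.7 + 3.9 + 4.2 + 2.2 + 6.4 + 3.9) / 11 = 4.3727
LCL_s = B₃·s̄ = 0.284 × 4.3727 = 1.2419

1.242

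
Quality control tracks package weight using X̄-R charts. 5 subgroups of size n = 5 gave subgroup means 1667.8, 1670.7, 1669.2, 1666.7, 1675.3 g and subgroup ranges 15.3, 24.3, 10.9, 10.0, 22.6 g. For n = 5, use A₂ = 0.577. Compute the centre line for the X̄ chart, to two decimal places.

X̄̄ = (1667.8 + 1670.7 + 1669.2 + 1666.7 + 1675.3) / 5 = 8349.7000 / 5 = 1669.9400
CL = X̄̄ = 1669.9400

1669.94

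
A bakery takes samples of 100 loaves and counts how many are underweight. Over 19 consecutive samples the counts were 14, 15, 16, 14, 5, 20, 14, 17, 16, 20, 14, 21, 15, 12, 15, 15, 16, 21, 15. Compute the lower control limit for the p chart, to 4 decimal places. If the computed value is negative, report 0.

p̄ = Σdᵢ / (k·n) = 295 / (19 × 100) = 0.15526
LCL = p̄ − 3·√(p̄(1−p̄)/n) = 0.15526 − 3 × 0.03622 = 0.04662

0.0466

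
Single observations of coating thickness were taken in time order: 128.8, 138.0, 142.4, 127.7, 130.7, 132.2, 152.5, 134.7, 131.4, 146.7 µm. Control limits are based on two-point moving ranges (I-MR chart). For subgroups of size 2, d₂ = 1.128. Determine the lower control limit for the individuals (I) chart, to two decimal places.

X̄ = (128.8 + 138.0 + 142.4 + 127.7 + 130.7 + 132.2 + 152.5 + 134.7 + 131.4 + 146.7) / 10 = 136.5100
Moving ranges: 9.2, 4.4, 14.7, 3.0, 1.5, 20.3, 17.8, 3.3, 15.3; M̄R̄ = 89.5000 / 9 = 9.9444
LCL = X̄ − 3·M̄R̄/d₂ = 136.5100 − 3 × 9.9444 / 1.128 = 110.0620

110.06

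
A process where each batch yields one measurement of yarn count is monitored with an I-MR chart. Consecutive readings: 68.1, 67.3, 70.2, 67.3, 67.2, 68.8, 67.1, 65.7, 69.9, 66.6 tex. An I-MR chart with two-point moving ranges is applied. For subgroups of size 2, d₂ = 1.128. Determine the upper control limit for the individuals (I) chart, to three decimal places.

X̄ = (68.1 + 67.3 + 70.2 + 67.3 + 67.2 + 68.8 + 67.1 + 65.7 + 69.9 + 66.6) / 10 = 67.8200
Moving ranges: 0.8, 2.9, 2.9, 0.1, 1.6, 1.7, 1.4, 4.2, 3.3; M̄R̄ = 18.9000 / 9 = 2.1000
UCL = X̄ + 3·M̄R̄/d₂ = 67.8200 + 3 × 2.1000 / 1.128 = 73.4051

73.405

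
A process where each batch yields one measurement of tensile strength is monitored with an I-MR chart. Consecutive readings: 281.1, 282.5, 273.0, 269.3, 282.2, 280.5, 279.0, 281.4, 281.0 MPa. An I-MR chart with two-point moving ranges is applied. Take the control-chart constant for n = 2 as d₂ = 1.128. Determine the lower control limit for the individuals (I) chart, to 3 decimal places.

267.752

X̄ = (281.1 + 282.5 + 273.0 + 269.3 + 282.2 + 280.5 + 279.0 + 281.4 + 281.0) / 9 = 278.8889
Moving ranges: 1.4, 9.5, 3.7, 12.9, 1.7, 1.5, 2.4, 0.4; M̄R̄ = 33.5000 / 8 = 4.1875
LCL = X̄ − 3·M̄R̄/d₂ = 278.8889 − 3 × 4.1875 / 1.128 = 267.7519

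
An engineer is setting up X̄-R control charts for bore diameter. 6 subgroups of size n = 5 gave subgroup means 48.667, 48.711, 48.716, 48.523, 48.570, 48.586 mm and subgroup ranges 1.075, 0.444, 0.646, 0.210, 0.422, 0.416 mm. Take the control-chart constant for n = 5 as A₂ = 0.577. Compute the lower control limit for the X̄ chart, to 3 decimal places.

48.320

X̄̄ = (48.667 + 48.711 + 48.716 + 48.523 + 48.570 + 48.586) / 6 = 291.7730 / 6 = 48.6288
R̄ = (1.075 + 0.444 + 0.646 + 0.210 + 0.422 + 0.416) / 6 = 3.2130 / 6 = 0.5355
LCL = X̄̄ − A₂·R̄ = 48.6288 − 0.577 × 0.5355 = 48.3198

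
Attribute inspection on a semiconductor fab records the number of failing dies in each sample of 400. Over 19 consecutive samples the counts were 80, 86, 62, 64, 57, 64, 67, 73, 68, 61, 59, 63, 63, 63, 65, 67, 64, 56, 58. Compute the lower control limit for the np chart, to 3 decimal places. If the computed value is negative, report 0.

p̄ = Σdᵢ / (k·n) = 1240 / (19 × 400) = 0.16316
LCL = np̄ − 3·√(np̄(1−p̄)) = 65.2632 − 3 × 7.3902 = 43.0926

43.093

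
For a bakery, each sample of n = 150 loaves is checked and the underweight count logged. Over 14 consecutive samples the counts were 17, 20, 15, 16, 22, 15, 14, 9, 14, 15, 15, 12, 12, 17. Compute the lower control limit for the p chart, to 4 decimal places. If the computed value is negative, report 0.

0.0275

p̄ = Σdᵢ / (k·n) = 213 / (14 × 150) = 0.10143
LCL = p̄ − 3·√(p̄(1−p̄)/n) = 0.10143 − 3 × 0.02465 = 0.02748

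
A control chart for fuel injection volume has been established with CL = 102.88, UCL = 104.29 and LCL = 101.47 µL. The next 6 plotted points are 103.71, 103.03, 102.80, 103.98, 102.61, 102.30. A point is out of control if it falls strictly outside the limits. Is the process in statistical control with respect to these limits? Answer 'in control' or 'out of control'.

in control

All 6 points lie within [101.47, 104.29].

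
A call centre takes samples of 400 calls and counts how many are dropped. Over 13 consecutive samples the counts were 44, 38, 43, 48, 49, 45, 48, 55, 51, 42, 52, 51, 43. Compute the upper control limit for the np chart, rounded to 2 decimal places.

p̄ = Σdᵢ / (k·n) = 609 / (13 × 400) = 0.11712
UCL = np̄ + 3·√(np̄(1−p̄)) = 46.8462 + 3 × √(46.8462×0.88288) = 46.8462 + 3 × 6.4312 = 66.1396

66.14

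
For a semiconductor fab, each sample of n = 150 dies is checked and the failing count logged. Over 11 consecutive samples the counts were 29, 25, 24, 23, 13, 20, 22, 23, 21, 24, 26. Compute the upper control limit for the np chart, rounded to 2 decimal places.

p̄ = Σdᵢ / (k·n) = 250 / (11 × 150) = 0.15152
UCL = np̄ + 3·√(np̄(1−p̄)) = 22.7273 + 3 × √(22.7273×0.84848) = 22.7273 + 3 × 4.3913 = 35.9013

35.90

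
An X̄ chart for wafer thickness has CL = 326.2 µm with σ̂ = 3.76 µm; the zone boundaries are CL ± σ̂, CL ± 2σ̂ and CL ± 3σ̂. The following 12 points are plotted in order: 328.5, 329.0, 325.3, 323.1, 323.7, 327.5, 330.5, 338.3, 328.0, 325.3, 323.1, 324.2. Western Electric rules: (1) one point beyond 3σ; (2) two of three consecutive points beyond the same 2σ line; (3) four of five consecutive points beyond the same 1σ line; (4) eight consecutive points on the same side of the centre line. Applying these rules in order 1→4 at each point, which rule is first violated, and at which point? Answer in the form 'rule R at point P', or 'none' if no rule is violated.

Zone of each point (C = within 1σ̂, B = 1σ̂–2σ̂, A = 2σ̂–3σ̂, * = beyond 3σ̂; sign = side of CL): 1:+C, 2:+C, 3:-C, 4:-C, 5:-C, 6:+C, 7:+B, 8:+*, 9:+C, 10:-C, 11:-C, 12:-C
Rule 1 (one point beyond the 3σ limits) is satisfied at point 8.

rule 1 at point 8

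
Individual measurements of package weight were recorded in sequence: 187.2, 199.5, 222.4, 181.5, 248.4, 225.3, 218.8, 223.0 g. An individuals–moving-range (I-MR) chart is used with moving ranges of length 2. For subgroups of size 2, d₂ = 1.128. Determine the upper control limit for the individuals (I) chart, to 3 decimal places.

X̄ = (187.2 + 199.5 + 222.4 + 181.5 + 248.4 + 225.3 + 218.8 + 223.0) / 8 = 213.2625
Moving ranges: 12.3, 22.9, 40.9, 66.9, 23.1, 6.5, 4.2; M̄R̄ = 176.8000 / 7 = 25.2571
UCL = X̄ + 3·M̄R̄/d₂ = 213.2625 + 3 × 25.2571 / 1.128 = 280.4358

280.436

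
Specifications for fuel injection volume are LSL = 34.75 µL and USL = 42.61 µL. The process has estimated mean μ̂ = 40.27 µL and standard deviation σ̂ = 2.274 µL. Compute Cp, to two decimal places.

Cp = (USL − LSL) / (6σ̂) = (42.61 − 34.75) / (6 × 2.274) = 7.8600 / 13.6440 = 0.5761

0.58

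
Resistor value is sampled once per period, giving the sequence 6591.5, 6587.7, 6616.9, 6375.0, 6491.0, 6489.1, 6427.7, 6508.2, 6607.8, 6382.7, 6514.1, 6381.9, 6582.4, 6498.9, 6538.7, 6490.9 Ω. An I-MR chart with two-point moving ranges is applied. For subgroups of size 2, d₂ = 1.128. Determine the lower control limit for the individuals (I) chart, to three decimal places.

6240.281

X̄ = (6591.5 + 6587.7 + 6616.9 + 6375.0 + 6491.0 + 6489.1 + 6427.7 + 6508.2 + 6607.8 + 6382.7 + 6514.1 + 6381.9 + 6582.4 + 6498.9 + 6538.7 + 6490.9) / 16 = 6505.2812
Moving ranges: 3.8, 29.2, 241.9, 116.0, 1.9, 61.4, 80.5, 99.6, 225.1, 131.4, 132.2, 200.5, 83.5, 39.8, 47.8; M̄R̄ = 1494.6000 / 15 = 99.6400
LCL = X̄ − 3·M̄R̄/d₂ = 6505.2812 − 3 × 99.6400 / 1.128 = 6240.2812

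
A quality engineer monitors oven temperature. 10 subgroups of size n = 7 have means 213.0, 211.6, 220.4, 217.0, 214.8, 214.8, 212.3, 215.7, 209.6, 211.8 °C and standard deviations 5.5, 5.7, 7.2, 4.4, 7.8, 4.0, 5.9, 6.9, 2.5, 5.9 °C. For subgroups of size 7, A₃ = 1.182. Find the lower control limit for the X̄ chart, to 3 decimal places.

X̄̄ = (213.0 + 211.6 + 220.4 + 217.0 + 214.8 + 214.8 + 212.3 + 215.7 + 209.6 + 211.8) / 10 = 214.1000
s̄ = (5.5 + 5.7 + 7.2 + 4.4 + 7.8 + 4.0 + 5.9 + 6.9 + 2.5 + 5.9) / 10 = 5.5800
LCL = X̄̄ − A₃·s̄ = 214.1000 − 1.182 × 5.5800 = 207.5044

207.504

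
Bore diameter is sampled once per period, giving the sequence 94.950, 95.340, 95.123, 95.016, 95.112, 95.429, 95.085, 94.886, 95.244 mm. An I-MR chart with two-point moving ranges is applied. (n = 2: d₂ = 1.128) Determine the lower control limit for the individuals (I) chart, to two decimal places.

X̄ = (94.950 + 95.340 + 95.123 + 95.016 + 95.112 + 95.429 + 95.085 + 94.886 + 95.244) / 9 = 95.1317
Moving ranges: 0.390, 0.217, 0.107, 0.096, 0.317, 0.344, 0.199, 0.358; M̄R̄ = 2.0280 / 8 = 0.2535
LCL = X̄ − 3·M̄R̄/d₂ = 95.1317 − 3 × 0.2535 / 1.128 = 94.4575

94.46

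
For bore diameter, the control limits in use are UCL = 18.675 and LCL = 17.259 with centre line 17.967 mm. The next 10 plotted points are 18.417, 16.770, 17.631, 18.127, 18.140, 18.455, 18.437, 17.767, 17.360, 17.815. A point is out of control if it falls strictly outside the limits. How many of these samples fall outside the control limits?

1

Compare each point to [17.259, 18.675]: sample 2 = 16.770 < LCL.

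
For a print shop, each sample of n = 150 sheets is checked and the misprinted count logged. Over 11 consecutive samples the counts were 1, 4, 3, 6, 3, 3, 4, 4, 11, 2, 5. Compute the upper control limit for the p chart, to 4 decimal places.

0.0682

p̄ = Σdᵢ / (k·n) = 46 / (11 × 150) = 0.02788
UCL = p̄ + 3·√(p̄(1−p̄)/n) = 0.02788 + 3 × √(0.02788×0.97212/150) = 0.02788 + 3 × 0.01344 = 0.06820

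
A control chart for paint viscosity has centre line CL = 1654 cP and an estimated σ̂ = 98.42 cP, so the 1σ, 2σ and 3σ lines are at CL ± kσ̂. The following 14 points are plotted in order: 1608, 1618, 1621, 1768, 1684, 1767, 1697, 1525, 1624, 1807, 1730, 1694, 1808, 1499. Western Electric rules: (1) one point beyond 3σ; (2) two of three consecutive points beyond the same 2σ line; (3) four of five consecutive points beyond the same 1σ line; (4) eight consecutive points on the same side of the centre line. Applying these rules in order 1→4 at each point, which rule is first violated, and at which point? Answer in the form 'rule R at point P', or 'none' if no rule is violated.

none

Zone of each point (C = within 1σ̂, B = 1σ̂–2σ̂, A = 2σ̂–3σ̂, * = beyond 3σ̂; sign = side of CL): 1:-C, 2:-C, 3:-C, 4:+B, 5:+C, 6:+B, 7:+C, 8:-B, 9:-C, 10:+B, 11:+C, 12:+C, 13:+B, 14:-B
No rule fires across all 14 points.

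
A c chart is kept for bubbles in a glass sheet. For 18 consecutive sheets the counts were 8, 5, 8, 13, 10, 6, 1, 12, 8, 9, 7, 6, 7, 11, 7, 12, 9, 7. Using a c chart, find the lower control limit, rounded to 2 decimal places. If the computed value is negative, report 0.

0.00

c̄ = (8 + 5 + 8 + 13 + 10 + 6 + 1 + 12 + 8 + 9 + 7 + 6 + 7 + 11 + 7 + 12 + 9 + 7) / 18 = 146 / 18 = 8.1111
LCL = c̄ − 3√c̄ = 8.1111 − 3 × 2.8480 = -0.4329 → 0 (cannot be negative)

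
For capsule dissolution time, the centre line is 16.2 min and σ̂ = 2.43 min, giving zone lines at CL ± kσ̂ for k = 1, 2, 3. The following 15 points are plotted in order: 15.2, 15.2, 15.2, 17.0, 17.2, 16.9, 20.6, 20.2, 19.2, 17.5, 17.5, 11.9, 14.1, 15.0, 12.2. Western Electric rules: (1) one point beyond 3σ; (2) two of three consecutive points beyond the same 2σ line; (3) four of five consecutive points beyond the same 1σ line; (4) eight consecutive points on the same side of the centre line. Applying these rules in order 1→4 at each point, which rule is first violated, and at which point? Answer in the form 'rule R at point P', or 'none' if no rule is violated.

rule 4 at point 11

Zone of each point (C = within 1σ̂, B = 1σ̂–2σ̂, A = 2σ̂–3σ̂, * = beyond 3σ̂; sign = side of CL): 1:-C, 2:-C, 3:-C, 4:+C, 5:+C, 6:+C, 7:+B, 8:+B, 9:+B, 10:+C, 11:+C, 12:-B, 13:-C, 14:-C, 15:-B
Rule 4 (eight consecutive points on the same side of the centre line) is satisfied at point 11.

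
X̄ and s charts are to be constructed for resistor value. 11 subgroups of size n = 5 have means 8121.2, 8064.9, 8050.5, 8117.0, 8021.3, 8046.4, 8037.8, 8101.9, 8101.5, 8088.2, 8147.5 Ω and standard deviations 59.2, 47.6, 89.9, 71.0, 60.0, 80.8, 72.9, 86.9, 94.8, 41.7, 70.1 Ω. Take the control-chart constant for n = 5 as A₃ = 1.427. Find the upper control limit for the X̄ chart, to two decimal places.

8182.18

X̄̄ = (8121.2 + 8064.9 + 8050.5 + 8117.0 + 8021.3 + 8046.4 + 8037.8 + 8101.9 + 8101.5 + 8088.2 + 8147.5) / 11 = 8081.6545
s̄ = (59.2 + 47.6 + 89.9 + 71.0 + 60.0 + 80.8 + 72.9 + 86.9 + 94.8 + 41.7 + 70.1) / 11 = 70.4455
UCL = X̄̄ + A₃·s̄ = 8081.6545 + 1.427 × 70.4455 = 8182.1802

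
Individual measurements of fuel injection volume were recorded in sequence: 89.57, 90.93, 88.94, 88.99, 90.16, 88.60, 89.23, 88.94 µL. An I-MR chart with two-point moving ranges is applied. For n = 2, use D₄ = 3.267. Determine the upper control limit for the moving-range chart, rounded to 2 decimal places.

Moving ranges: 1.36, 1.99, 0.05, 1.17, 1.56, 0.63, 0.29; M̄R̄ = 7.0500 / 7 = 1.0071
UCL_MR = D₄·M̄R̄ = 3.267 × 1.0071 = 3.2903

3.29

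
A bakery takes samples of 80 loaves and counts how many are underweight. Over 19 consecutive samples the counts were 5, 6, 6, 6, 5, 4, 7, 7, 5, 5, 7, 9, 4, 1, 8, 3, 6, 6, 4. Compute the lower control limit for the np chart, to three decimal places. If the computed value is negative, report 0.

p̄ = Σdᵢ / (k·n) = 104 / (19 × 80) = 0.06842
LCL = np̄ − 3·√(np̄(1−p̄)) = 5.4737 − 3 × 2.2581 = -1.3007 → 0 (negative, so LCL = 0)

0.000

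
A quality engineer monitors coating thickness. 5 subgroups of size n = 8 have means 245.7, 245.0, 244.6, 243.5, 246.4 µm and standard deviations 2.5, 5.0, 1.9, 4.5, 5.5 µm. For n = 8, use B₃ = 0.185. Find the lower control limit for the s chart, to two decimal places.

s̄ = (2.5 + 5.0 + 1.9 + 4.5 + 5.5) / 5 = 3.8800
LCL_s = B₃·s̄ = 0.185 × 3.8800 = 0.7178

0.72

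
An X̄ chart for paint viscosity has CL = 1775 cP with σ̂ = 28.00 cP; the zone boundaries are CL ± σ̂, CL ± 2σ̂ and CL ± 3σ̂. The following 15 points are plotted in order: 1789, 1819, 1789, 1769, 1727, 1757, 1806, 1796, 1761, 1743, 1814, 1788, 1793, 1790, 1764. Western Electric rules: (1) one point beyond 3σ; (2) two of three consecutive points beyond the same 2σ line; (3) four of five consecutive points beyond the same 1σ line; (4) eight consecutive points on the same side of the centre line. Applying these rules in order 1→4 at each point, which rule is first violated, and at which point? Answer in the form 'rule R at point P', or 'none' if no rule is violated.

none

Zone of each point (C = within 1σ̂, B = 1σ̂–2σ̂, A = 2σ̂–3σ̂, * = beyond 3σ̂; sign = side of CL): 1:+C, 2:+B, 3:+C, 4:-C, 5:-B, 6:-C, 7:+B, 8:+C, 9:-C, 10:-B, 11:+B, 12:+C, 13:+C, 14:+C, 15:-C
No rule fires across all 15 points.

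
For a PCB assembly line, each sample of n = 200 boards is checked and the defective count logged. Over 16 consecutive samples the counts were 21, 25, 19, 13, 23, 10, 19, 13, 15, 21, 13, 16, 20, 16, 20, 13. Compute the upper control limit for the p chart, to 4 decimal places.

0.1462

p̄ = Σdᵢ / (k·n) = 277 / (16 × 200) = 0.08656
UCL = p̄ + 3·√(p̄(1−p̄)/n) = 0.08656 + 3 × √(0.08656×0.91344/200) = 0.08656 + 3 × 0.01988 = 0.14621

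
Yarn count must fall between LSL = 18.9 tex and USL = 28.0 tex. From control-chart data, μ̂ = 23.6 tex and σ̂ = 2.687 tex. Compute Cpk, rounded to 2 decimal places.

Cpu = (USL − μ̂) / (3σ̂) = (28.0 − 23.6) / (3 × 2.687) = 0.5458; Cpl = (μ̂ − LSL) / (3σ̂) = (23.6 − 18.9) / (3 × 2.687) = 0.5831; Cpk = min(Cpu, Cpl) = 0.5458

0.55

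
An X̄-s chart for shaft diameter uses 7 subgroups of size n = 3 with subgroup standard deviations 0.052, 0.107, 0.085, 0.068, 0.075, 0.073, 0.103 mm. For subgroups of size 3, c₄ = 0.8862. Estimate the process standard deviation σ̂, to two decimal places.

s̄ = (0.052 + 0.107 + 0.085 + 0.068 + 0.075 + 0.073 + 0.103) / 7 = 0.0804
σ̂ = s̄ / c₄ = 0.0804 / 0.8862 = 0.0908

0.09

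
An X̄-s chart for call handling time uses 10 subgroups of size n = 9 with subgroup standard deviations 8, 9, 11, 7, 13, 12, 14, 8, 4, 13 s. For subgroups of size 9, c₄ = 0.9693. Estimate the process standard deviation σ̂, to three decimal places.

s̄ = (8 + 9 + 11 + 7 + 13 + 12 + 14 + 8 + 4 + 13) / 10 = 9.9000
σ̂ = s̄ / c₄ = 9.9000 / 0.9693 = 10.2136

10.214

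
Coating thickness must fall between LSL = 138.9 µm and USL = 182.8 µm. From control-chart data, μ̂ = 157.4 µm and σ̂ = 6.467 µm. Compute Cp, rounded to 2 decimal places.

Cp = (USL − LSL) / (6σ̂) = (182.8 − 138.9) / (6 × 6.467) = 43.9000 / 38.8020 = 1.1314

1.13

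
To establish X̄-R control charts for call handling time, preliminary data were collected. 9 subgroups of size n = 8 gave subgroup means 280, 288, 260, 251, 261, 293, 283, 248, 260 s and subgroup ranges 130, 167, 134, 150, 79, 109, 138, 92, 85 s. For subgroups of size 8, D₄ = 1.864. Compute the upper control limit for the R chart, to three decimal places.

224.508

R̄ = (130 + 167 + 134 + 150 + 79 + 109 + 138 + 92 + 85) / 9 = 1084.0000 / 9 = 120.4444
UCL_R = D₄·R̄ = 1.864 × 120.4444 = 224.5084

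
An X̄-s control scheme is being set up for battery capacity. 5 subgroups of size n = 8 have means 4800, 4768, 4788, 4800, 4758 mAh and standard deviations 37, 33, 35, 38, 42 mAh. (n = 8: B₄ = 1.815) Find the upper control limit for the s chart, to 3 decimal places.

67.155

s̄ = (37 + 33 + 35 + 38 + 42) / 5 = 37.0000
UCL_s = B₄·s̄ = 1.815 × 37.0000 = 67.1550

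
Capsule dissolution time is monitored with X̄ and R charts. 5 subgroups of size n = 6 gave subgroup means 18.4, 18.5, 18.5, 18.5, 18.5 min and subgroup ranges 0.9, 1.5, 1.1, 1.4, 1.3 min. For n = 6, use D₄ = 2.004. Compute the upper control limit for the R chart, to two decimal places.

2.48

R̄ = (0.9 + 1.5 + 1.1 + 1.4 + 1.3) / 5 = 6.2000 / 5 = 1.2400
UCL_R = D₄·R̄ = 2.004 × 1.2400 = 2.4850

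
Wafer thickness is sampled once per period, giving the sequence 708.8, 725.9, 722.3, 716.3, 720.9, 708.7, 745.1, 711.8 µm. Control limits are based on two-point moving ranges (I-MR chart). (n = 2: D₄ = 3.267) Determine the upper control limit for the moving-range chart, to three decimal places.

Moving ranges: 17.1, 3.6, 6.0, 4.6, 12.2, 36.4, 33.3; M̄R̄ = 113.2000 / 7 = 16.1714
UCL_MR = D₄·M̄R̄ = 3.267 × 16.1714 = 52.8321

52.832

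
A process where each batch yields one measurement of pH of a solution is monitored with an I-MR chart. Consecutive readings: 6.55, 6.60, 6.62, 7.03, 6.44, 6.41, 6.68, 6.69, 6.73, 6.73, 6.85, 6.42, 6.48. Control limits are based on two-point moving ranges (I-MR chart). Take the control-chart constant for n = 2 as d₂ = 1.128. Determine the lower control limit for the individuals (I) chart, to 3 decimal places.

6.183

X̄ = (6.55 + 6.60 + 6.62 + 7.03 + 6.44 + 6.41 + 6.68 + 6.69 + 6.73 + 6.73 + 6.85 + 6.42 + 6.48) / 13 = 6.6331
Moving ranges: 0.05, 0.02, 0.41, 0.59, 0.03, 0.27, 0.01, 0.04, 0.00, 0.12, 0.43, 0.06; M̄R̄ = 2.0300 / 12 = 0.1692
LCL = X̄ − 3·M̄R̄/d₂ = 6.6331 − 3 × 0.1692 / 1.128 = 6.1832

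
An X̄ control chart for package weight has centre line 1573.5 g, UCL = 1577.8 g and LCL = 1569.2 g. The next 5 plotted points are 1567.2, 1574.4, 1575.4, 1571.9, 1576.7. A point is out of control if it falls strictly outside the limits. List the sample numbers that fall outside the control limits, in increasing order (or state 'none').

1

Compare each point to [1569.2, 1577.8]: sample 1 = 1567.2 < LCL.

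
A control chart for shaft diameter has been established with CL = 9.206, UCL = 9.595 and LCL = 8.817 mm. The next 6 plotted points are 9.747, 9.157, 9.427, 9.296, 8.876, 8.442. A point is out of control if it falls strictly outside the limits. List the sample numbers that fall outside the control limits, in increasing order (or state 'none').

Compare each point to [8.817, 9.595]: sample 1 = 9.747 > UCL; sample 6 = 8.442 < LCL.

1, 6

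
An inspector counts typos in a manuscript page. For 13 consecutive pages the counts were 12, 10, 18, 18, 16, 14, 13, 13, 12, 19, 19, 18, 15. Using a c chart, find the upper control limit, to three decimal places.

26.832

c̄ = (12 + 10 + 18 + 18 + 16 + 14 + 13 + 13 + 12 + 19 + 19 + 18 + 15) / 13 = 197 / 13 = 15.1538
UCL = c̄ + 3√c̄ = 15.1538 + 3 × √15.1538 = 15.1538 + 3 × 3.8928 = 26.8322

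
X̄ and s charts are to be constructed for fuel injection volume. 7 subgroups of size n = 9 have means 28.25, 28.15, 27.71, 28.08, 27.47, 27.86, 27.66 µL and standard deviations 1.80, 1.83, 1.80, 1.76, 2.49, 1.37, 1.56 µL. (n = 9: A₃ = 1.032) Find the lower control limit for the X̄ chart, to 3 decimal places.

X̄̄ = (28.25 + 28.15 + 27.71 + 28.08 + 27.47 + 27.86 + 27.66) / 7 = 27.8829
s̄ = (1.80 + 1.83 + 1.80 + 1.76 + 2.49 + 1.37 + 1.56) / 7 = 1.8014
LCL = X̄̄ − A₃·s̄ = 27.8829 − 1.032 × 1.8014 = 26.0238

26.024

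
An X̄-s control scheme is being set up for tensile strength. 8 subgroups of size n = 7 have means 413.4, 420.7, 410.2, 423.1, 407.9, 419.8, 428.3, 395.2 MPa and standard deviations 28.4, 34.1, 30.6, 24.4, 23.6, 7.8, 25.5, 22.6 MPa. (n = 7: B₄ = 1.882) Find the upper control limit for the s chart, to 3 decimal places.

s̄ = (28.4 + 34.1 + 30.6 + 24.4 + 23.6 + 7.8 + 25.5 + 22.6) / 8 = 24.6250
UCL_s = B₄·s̄ = 1.882 × 24.6250 = 46.3442

46.344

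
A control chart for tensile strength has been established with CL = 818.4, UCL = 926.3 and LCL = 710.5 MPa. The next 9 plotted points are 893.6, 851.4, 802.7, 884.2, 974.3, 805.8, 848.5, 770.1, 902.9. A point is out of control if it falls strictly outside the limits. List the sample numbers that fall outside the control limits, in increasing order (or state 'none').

5

Compare each point to [710.5, 926.3]: sample 5 = 974.3 > UCL.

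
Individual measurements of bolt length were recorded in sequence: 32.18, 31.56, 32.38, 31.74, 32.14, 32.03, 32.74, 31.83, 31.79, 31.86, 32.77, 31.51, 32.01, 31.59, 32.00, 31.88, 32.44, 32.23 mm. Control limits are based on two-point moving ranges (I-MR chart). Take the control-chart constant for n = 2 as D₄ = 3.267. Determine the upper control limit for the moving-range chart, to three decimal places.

Moving ranges: 0.62, 0.82, 0.64, 0.40, 0.11, 0.71, 0.91, 0.04, 0.07, 0.91, 1.26, 0.50, 0.42, 0.41, 0.12, 0.56, 0.21; M̄R̄ = 8.7100 / 17 = 0.5124
UCL_MR = D₄·M̄R̄ = 3.267 × 0.5124 = 1.6739

1.674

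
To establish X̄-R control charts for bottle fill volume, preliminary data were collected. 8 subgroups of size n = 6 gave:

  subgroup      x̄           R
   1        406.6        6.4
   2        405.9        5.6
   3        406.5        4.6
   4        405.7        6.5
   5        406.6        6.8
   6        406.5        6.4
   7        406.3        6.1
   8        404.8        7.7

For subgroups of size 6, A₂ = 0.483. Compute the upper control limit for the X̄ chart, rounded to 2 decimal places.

X̄̄ = (406.6 + 405.9 + 406.5 + 405.7 + 406.6 + 406.5 + 406.3 + 404.8) / 8 = 3248.9000 / 8 = 406.1125
R̄ = (6.4 + 5.6 + 4.6 + 6.5 + 6.8 + 6.4 + 6.1 + 7.7) / 8 = 50.1000 / 8 = 6.2625
UCL = X̄̄ + A₂·R̄ = 406.1125 + 0.483 × 6.2625 = 409.1373

409.14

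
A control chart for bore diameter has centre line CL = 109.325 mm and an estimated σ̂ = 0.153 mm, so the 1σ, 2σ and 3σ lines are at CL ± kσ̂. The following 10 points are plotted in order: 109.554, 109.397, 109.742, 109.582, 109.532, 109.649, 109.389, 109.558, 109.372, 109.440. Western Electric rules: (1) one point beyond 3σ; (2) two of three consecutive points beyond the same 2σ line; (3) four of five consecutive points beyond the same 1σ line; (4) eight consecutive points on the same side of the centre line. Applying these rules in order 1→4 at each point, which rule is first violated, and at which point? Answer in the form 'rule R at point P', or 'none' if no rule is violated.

rule 3 at point 5

Zone of each point (C = within 1σ̂, B = 1σ̂–2σ̂, A = 2σ̂–3σ̂, * = beyond 3σ̂; sign = side of CL): 1:+B, 2:+C, 3:+A, 4:+B, 5:+B, 6:+A, 7:+C, 8:+B, 9:+C, 10:+C
Rule 3 (four of five consecutive points beyond the same 1σ limit) is satisfied at point 5.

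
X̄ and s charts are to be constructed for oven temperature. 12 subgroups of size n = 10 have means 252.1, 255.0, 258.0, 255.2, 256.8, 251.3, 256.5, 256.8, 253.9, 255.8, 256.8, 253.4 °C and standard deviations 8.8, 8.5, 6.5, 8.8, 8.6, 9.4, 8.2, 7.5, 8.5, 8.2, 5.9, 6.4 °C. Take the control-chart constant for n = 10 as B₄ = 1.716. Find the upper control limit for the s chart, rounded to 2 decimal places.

s̄ = (8.8 + 8.5 + 6.5 + 8.8 + 8.6 + 9.4 + 8.2 + 7.5 + 8.5 + 8.2 + 5.9 + 6.4) / 12 = 7.9417
UCL_s = B₄·s̄ = 1.716 × 7.9417 = 13.6279

13.63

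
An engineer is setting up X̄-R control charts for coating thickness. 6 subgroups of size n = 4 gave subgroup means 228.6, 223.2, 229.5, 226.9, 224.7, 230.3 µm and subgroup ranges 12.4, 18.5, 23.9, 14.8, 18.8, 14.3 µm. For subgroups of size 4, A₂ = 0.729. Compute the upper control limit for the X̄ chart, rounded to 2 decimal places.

239.68

X̄̄ = (228.6 + 223.2 + 229.5 + 226.9 + 224.7 + 230.3) / 6 = 1363.2000 / 6 = 227.2000
R̄ = (12.4 + 18.5 + 23.9 + 14.8 + 18.8 + 14.3) / 6 = 102.7000 / 6 = 17.1167
UCL = X̄̄ + A₂·R̄ = 227.2000 + 0.729 × 17.1167 = 239.6781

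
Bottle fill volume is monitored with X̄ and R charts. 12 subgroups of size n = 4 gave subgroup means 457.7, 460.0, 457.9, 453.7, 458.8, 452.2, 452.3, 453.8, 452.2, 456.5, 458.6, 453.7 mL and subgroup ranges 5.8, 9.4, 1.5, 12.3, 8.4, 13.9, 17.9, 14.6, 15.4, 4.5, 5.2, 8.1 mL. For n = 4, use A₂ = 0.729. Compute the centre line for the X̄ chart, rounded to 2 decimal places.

455.62

X̄̄ = (457.7 + 460.0 + 457.9 + 453.7 + 458.8 + 452.2 + 452.3 + 453.8 + 452.2 + 456.5 + 458.6 + 453.7) / 12 = 5467.4000 / 12 = 455.6167
CL = X̄̄ = 455.6167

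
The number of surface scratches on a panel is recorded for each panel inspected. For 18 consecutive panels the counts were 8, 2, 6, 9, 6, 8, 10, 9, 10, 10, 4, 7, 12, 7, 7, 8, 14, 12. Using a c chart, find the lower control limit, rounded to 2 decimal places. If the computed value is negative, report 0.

c̄ = (8 + 2 + 6 + 9 + 6 + 8 + 10 + 9 + 10 + 10 + 4 + 7 + 12 + 7 + 7 + 8 + 14 + 12) / 18 = 149 / 18 = 8.2778
LCL = c̄ − 3√c̄ = 8.2778 − 3 × 2.8771 = -0.3536 → 0 (cannot be negative)

0.00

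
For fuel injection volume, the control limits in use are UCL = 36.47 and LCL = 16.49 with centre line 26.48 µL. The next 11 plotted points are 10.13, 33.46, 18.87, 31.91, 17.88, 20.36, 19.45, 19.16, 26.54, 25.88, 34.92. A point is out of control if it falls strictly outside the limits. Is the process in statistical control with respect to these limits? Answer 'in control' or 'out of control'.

Compare each point to [16.49, 36.47]: sample 1 = 10.13 < LCL.

out of control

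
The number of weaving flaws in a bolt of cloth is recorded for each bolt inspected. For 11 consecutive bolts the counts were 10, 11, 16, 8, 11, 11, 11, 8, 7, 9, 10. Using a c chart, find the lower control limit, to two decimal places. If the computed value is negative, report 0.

0.61

c̄ = (10 + 11 + 16 + 8 + 11 + 11 + 11 + 8 + 7 + 9 + 10) / 11 = 112 / 11 = 10.1818
LCL = c̄ − 3√c̄ = 10.1818 − 3 × 3.1909 = 0.6091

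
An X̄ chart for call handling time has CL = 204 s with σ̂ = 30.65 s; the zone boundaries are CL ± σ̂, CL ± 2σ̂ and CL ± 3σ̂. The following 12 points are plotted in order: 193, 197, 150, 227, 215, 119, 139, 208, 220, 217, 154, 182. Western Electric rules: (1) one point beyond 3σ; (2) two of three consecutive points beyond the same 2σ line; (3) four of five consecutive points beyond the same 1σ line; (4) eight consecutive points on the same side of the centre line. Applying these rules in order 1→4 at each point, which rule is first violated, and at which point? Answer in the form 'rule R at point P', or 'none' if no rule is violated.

rule 2 at point 7

Zone of each point (C = within 1σ̂, B = 1σ̂–2σ̂, A = 2σ̂–3σ̂, * = beyond 3σ̂; sign = side of CL): 1:-C, 2:-C, 3:-B, 4:+C, 5:+C, 6:-A, 7:-A, 8:+C, 9:+C, 10:+C, 11:-B, 12:-C
Rule 2 (two of three consecutive points beyond the same 2σ limit) is satisfied at point 7.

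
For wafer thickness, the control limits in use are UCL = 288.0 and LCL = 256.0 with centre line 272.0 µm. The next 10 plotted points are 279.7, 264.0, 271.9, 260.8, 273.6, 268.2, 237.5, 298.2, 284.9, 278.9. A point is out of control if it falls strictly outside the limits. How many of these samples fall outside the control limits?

2

Compare each point to [256.0, 288.0]: sample 7 = 237.5 < LCL; sample 8 = 298.2 > UCL.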